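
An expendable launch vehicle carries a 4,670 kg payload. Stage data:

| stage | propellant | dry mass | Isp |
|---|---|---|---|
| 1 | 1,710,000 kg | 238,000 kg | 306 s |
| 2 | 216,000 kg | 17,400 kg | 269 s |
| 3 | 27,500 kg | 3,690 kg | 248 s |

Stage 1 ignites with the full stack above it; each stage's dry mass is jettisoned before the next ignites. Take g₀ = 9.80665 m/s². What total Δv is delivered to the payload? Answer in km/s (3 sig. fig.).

Ignition mass of stage 1 = 1,710,000+238,000 + 216,000+17,400 + 27,500+3,690 + 4,670 = 2,217,260 kg.
Stage 1: m₀ = 2,217,260 kg, m_f = 2,217,260 − 1,710,000 = 507,260 kg; Δv = 306×9.80665×ln(4.371) = 3000.8×1.4750 ≈ 4426 m/s.
Stage 2: m₀ = 269,260 kg, m_f = 269,260 − 216,000 = 53,260 kg; Δv = 269×9.80665×ln(5.056) = 2638.0×1.6205 ≈ 4275 m/s.
Stage 3: m₀ = 35,860 kg, m_f = 35,860 − 27,500 = 8,360 kg; Δv = 248×9.80665×ln(4.289) = 2432.0×1.4562 ≈ 3541 m/s.
Total Δv = 4426 + 4275 + 3541 = 12242 m/s.

Δv ≈ 12.2 km/s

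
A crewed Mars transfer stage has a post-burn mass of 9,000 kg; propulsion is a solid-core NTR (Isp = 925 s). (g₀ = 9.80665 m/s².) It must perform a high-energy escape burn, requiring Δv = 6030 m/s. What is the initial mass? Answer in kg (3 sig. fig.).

v_e = Isp · g₀ = 925 × 9.80665 = 9071.2 m/s.
m₀/m_f = exp(Δv / v_e) = exp(6030 / 9071.2) = exp(0.6647) = 1.9440.
m₀ = m_f × 1.9440 = 9,000 × 1.9440 = 17,496 kg.

initial mass ≈ 17500 kg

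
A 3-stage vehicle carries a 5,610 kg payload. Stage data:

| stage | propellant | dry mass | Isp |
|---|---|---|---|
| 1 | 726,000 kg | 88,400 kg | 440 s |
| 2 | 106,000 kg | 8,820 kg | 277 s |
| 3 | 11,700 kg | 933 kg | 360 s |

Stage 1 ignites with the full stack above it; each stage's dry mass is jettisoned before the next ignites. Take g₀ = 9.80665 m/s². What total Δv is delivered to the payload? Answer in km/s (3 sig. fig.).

Ignition mass of stage 1 = 726,000+88,400 + 106,000+8,820 + 11,700+933 + 5,610 = 947,463 kg.
Stage 1: m₀ = 947,463 kg, m_f = 947,463 − 726,000 = 221,463 kg; Δv = 440×9.80665×ln(4.278) = 4314.9×1.4535 ≈ 6272 m/s.
Stage 2: m₀ = 133,063 kg, m_f = 133,063 − 106,000 = 27,063 kg; Δv = 277×9.80665×ln(4.917) = 2716.4×1.5927 ≈ 4326 m/s.
Stage 3: m₀ = 18,243 kg, m_f = 18,243 − 11,700 = 6,543 kg; Δv = 360×9.80665×ln(2.788) = 3530.4×1.0254 ≈ 3620 m/s.
Total Δv = 6272 + 4326 + 3620 = 14218 m/s.

Δv ≈ 14.2 km/s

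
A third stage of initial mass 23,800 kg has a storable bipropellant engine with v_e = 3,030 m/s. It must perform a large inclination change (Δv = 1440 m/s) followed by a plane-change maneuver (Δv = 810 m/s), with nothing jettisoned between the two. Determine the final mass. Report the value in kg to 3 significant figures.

After the first burn: m = 23800 × exp(−1440/3030.0) = 23800 × 0.62173 = 14,797.2 kg.
After the second burn: m = 14,797.2 × exp(−810/3030.0) = 14,797.2 × 0.76542 = 11,326.1 kg.

final mass ≈ 11300 kg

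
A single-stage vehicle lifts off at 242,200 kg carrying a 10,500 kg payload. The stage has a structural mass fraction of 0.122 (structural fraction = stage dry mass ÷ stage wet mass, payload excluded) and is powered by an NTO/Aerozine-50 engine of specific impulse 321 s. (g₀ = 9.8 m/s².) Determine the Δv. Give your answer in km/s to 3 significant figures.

Δv ≈ 5.76 km/s

Stage wet mass = m₀ − payload = 242,200 − 10,500 = 231,700 kg.
Stage dry mass = ε × stage wet mass = 0.122 × 231,700 = 28,267.4 kg.
Burnout mass m_f = stage dry + payload = 28,267.4 + 10,500 = 38,767.4 kg.
v_e = Isp · g₀ = 321 × 9.8 = 3145.8 m/s.
From the ideal rocket equation, Δv = v_e · ln(242,200/38,767.4) = 3145.8 × ln(6.248) = 3145.8 × 1.8322 ≈ 5764 m/s.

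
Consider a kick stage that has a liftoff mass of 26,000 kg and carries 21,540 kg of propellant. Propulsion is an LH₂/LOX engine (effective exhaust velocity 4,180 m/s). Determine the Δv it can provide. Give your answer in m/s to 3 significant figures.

Δv ≈ 7370 m/s

m_f = m₀ − m_prop = 26,000 − 21,540 = 4,460 kg.
Using Δv = v_e ln(m₀/m_f): Δv = v_e · ln(m₀/m_f) = 4180.0 × ln(5.83) = 4180.0 × 1.7629 ≈ 7369.1 m/s.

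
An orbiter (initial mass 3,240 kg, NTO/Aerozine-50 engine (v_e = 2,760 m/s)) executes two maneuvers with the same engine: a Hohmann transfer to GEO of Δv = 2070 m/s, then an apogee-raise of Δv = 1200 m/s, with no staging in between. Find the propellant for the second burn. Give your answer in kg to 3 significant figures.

propellant for the second burn ≈ 540 kg

After the first burn: m = 3240 × exp(−2070/2760.0) = 3240 × 0.47237 = 1,530.48 kg.
After the second burn: m = 1,530.48 × exp(−1200/2760.0) = 1,530.48 × 0.64741 = 990.848 kg.
Second-burn propellant = 1,530.48 − 990.848 = 539.632 kg.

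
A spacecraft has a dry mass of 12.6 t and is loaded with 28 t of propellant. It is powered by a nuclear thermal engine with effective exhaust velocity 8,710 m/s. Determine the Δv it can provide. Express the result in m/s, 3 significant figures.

m₀ = m_dry + m_prop = 12.6 + 28 = 40.6 t.
By the Tsiolkovsky rocket equation, Δv = v_e · ln(m₀/m_f) = 8710.0 × ln(3.222) = 8710.0 × 1.1701 ≈ 10191.3 m/s.

Δv ≈ 10200 m/s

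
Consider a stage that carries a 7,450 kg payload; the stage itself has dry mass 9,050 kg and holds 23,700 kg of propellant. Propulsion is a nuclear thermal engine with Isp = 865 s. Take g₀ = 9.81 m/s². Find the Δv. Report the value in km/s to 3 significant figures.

v_e = Isp · g₀ = 865 × 9.81 = 8485.6 m/s.
m₀ = payload + dry + propellant = 7,450 + 9,050 + 23,700 = 40,200 kg.
m_f = payload + dry = 7,450 + 9,050 = 16,500 kg.
Rocket equation: Δv = v_e · ln(m₀/m_f) = 8485.6 × ln(2.436) = 8485.6 × 0.8905 ≈ 7556.5 m/s.

Δv ≈ 7.56 km/s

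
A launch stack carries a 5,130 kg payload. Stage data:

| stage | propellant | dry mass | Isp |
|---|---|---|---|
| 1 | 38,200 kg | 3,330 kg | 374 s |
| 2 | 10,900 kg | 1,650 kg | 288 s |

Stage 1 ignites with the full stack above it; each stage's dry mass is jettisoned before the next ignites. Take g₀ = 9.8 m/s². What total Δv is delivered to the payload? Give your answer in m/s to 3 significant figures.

Δv ≈ 6500 m/s

Ignition mass of stage 1 = 38,200+3,330 + 10,900+1,650 + 5,130 = 59,210 kg.
Stage 1: m₀ = 59,210 kg, m_f = 59,210 − 38,200 = 21,010 kg; Δv = 374×9.8×ln(2.818) = 3665.2×1.0361 ≈ 3797 m/s.
Stage 2: m₀ = 17,680 kg, m_f = 17,680 − 10,900 = 6,780 kg; Δv = 288×9.8×ln(2.608) = 2822.4×0.9585 ≈ 2705 m/s.
Total Δv = 3797 + 2705 = 6502 m/s.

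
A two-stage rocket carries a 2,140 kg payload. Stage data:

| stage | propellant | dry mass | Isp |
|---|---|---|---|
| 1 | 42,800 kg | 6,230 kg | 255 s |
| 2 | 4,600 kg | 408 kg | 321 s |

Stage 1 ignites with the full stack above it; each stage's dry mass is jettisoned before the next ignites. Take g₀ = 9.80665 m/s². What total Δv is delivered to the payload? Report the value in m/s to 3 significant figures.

Δv ≈ 6840 m/s

Ignition mass of stage 1 = 42,800+6,230 + 4,600+408 + 2,140 = 56,178 kg.
Stage 1: m₀ = 56,178 kg, m_f = 56,178 − 42,800 = 13,378 kg; Δv = 255×9.80665×ln(4.199) = 2500.7×1.4349 ≈ 3588 m/s.
Stage 2: m₀ = 7,148 kg, m_f = 7,148 − 4,600 = 2,548 kg; Δv = 321×9.80665×ln(2.805) = 3147.9×1.0315 ≈ 3247 m/s.
Total Δv = 3588 + 3247 = 6835 m/s.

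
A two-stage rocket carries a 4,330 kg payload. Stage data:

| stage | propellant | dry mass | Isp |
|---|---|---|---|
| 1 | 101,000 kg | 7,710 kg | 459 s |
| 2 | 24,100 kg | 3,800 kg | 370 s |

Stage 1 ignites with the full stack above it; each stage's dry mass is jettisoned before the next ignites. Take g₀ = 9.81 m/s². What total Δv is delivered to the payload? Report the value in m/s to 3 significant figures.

Δv ≈ 10700 m/s

Ignition mass of stage 1 = 101,000+7,710 + 24,100+3,800 + 4,330 = 140,940 kg.
Stage 1: m₀ = 140,940 kg, m_f = 140,940 − 101,000 = 39,940 kg; Δv = 459×9.81×ln(3.529) = 4502.8×1.2610 ≈ 5678 m/s.
Stage 2: m₀ = 32,230 kg, m_f = 32,230 − 24,100 = 8,130 kg; Δv = 370×9.81×ln(3.964) = 3629.7×1.3773 ≈ 4999 m/s.
Total Δv = 5678 + 4999 = 10677 m/s.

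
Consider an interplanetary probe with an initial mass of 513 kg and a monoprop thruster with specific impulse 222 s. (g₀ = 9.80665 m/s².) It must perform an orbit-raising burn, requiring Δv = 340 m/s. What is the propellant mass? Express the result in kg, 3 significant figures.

propellant mass ≈ 74.2 kg

v_e = Isp · g₀ = 222 × 9.80665 = 2177.1 m/s.
From the ideal rocket equation, m₀/m_f = exp(Δv / v_e) = exp(340 / 2177.1) = exp(0.1562) = 1.1690.
m_f = 513 / 1.1690 = 438.837 kg, so propellant = m₀ − m_f = 513 − 438.837 = 74.163 kg.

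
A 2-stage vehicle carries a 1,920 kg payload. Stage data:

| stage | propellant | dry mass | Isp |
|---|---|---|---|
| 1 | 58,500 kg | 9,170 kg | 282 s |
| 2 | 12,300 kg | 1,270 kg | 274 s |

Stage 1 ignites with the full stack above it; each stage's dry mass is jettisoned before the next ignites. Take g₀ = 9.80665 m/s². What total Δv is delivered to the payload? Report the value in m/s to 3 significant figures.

Ignition mass of stage 1 = 58,500+9,170 + 12,300+1,270 + 1,920 = 83,160 kg.
Stage 1: m₀ = 83,160 kg, m_f = 83,160 − 58,500 = 24,660 kg; Δv = 282×9.80665×ln(3.372) = 2765.5×1.2156 ≈ 3362 m/s.
Stage 2: m₀ = 15,490 kg, m_f = 15,490 − 12,300 = 3,190 kg; Δv = 274×9.80665×ln(4.856) = 2687.0×1.5802 ≈ 4246 m/s.
Total Δv = 3362 + 4246 = 7608 m/s.

Δv ≈ 7610 m/s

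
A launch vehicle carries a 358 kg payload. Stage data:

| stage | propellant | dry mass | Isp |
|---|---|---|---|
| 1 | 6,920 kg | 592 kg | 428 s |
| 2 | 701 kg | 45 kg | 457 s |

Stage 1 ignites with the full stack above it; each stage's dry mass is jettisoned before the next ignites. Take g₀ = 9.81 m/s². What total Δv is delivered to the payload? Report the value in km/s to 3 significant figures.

Δv ≈ 11.3 km/s

Ignition mass of stage 1 = 6,920+592 + 701+45 + 358 = 8,616 kg.
Stage 1: m₀ = 8,616 kg, m_f = 8,616 − 6,920 = 1,696 kg; Δv = 428×9.81×ln(5.08) = 4198.7×1.6253 ≈ 6824 m/s.
Stage 2: m₀ = 1,104 kg, m_f = 1,104 − 701 = 403 kg; Δv = 457×9.81×ln(2.739) = 4483.2×1.0078 ≈ 4518 m/s.
Total Δv = 6824 + 4518 = 11342 m/s.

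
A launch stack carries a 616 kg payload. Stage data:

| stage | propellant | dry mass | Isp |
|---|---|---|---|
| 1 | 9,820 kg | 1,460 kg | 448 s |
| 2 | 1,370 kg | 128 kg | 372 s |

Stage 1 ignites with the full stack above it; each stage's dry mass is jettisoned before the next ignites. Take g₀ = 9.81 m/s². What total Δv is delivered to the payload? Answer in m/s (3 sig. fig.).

Ignition mass of stage 1 = 9,820+1,460 + 1,370+128 + 616 = 13,394 kg.
Stage 1: m₀ = 13,394 kg, m_f = 13,394 − 9,820 = 3,574 kg; Δv = 448×9.81×ln(3.748) = 4394.9×1.3211 ≈ 5806 m/s.
Stage 2: m₀ = 2,114 kg, m_f = 2,114 − 1,370 = 744 kg; Δv = 372×9.81×ln(2.841) = 3649.3×1.0443 ≈ 3811 m/s.
Total Δv = 5806 + 3811 = 9617 m/s.

Δv ≈ 9620 m/s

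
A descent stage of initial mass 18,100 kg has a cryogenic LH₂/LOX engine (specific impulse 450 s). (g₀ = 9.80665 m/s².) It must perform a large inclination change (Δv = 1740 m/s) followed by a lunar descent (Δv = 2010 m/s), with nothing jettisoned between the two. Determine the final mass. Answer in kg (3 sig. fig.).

v_e = Isp · g₀ = 450 × 9.80665 = 4413.0 m/s.
After the first burn: m = 18100 × exp(−1740/4413.0) = 18100 × 0.67416 = 12,202.3 kg.
After the second burn: m = 12,202.3 × exp(−2010/4413.0) = 12,202.3 × 0.63415 = 7,738.09 kg.

final mass ≈ 7740 kg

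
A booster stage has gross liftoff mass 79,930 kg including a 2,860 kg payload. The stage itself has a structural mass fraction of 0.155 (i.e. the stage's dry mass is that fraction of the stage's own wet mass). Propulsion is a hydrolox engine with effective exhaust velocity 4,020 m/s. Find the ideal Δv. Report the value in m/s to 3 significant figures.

Stage wet mass = m₀ − payload = 79,930 − 2,860 = 77,070 kg.
Stage dry mass = ε × stage wet mass = 0.155 × 77,070 = 11,945.9 kg.
Burnout mass m_f = stage dry + payload = 11,945.9 + 2,860 = 14,805.9 kg.
Using Δv = v_e ln(m₀/m_f): Δv = v_e · ln(79,930/14,805.9) = 4020.0 × ln(5.399) = 4020.0 × 1.6861 ≈ 6778 m/s.

Δv ≈ 6780 m/s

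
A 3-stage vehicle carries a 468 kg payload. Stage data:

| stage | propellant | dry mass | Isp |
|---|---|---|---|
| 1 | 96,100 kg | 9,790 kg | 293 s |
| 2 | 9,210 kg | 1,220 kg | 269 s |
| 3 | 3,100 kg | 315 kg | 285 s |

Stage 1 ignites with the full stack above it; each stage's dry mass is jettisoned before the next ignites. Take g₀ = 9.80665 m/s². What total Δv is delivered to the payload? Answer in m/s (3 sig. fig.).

Δv ≈ 11800 m/s

Ignition mass of stage 1 = 96,100+9,790 + 9,210+1,220 + 3,100+315 + 468 = 120,203 kg.
Stage 1: m₀ = 120,203 kg, m_f = 120,203 − 96,100 = 24,103 kg; Δv = 293×9.80665×ln(4.987) = 2873.3×1.6068 ≈ 4617 m/s.
Stage 2: m₀ = 14,313 kg, m_f = 14,313 − 9,210 = 5,103 kg; Δv = 269×9.80665×ln(2.805) = 2638.0×1.0313 ≈ 2721 m/s.
Stage 3: m₀ = 3,883 kg, m_f = 3,883 − 3,100 = 783 kg; Δv = 285×9.80665×ln(4.959) = 2794.9×1.6012 ≈ 4475 m/s.
Total Δv = 4617 + 2721 + 4475 = 11813 m/s.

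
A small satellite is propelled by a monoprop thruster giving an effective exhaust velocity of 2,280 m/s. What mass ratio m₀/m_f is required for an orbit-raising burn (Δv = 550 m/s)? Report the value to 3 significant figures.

m₀/m_f = exp(Δv / v_e) = exp(550 / 2280.0) = exp(0.2412) = 1.2728.

mass ratio ≈ 1.27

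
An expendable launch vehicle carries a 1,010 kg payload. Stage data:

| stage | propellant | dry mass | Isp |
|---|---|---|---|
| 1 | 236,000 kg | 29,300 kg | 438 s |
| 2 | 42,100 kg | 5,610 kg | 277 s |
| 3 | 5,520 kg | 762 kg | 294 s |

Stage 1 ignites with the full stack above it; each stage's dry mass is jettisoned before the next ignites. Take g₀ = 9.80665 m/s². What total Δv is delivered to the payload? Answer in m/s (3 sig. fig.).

Δv ≈ 13800 m/s

Ignition mass of stage 1 = 236,000+29,300 + 42,100+5,610 + 5,520+762 + 1,010 = 320,302 kg.
Stage 1: m₀ = 320,302 kg, m_f = 320,302 − 236,000 = 84,302 kg; Δv = 438×9.80665×ln(3.799) = 4295.3×1.3349 ≈ 5734 m/s.
Stage 2: m₀ = 55,002 kg, m_f = 55,002 − 42,100 = 12,902 kg; Δv = 277×9.80665×ln(4.263) = 2716.4×1.4500 ≈ 3939 m/s.
Stage 3: m₀ = 7,292 kg, m_f = 7,292 − 5,520 = 1,772 kg; Δv = 294×9.80665×ln(4.115) = 2883.2×1.4147 ≈ 4079 m/s.
Total Δv = 5734 + 3939 + 4079 = 13752 m/s.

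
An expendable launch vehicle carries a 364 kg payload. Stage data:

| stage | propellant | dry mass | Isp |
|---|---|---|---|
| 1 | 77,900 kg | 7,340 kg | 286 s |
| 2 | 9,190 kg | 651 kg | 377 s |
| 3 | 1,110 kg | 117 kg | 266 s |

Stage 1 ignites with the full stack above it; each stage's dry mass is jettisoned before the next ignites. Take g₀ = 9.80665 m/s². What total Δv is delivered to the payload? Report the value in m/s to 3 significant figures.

Δv ≈ 13700 m/s

Ignition mass of stage 1 = 77,900+7,340 + 9,190+651 + 1,110+117 + 364 = 96,672 kg.
Stage 1: m₀ = 96,672 kg, m_f = 96,672 − 77,900 = 18,772 kg; Δv = 286×9.80665×ln(5.15) = 2804.7×1.6390 ≈ 4597 m/s.
Stage 2: m₀ = 11,432 kg, m_f = 11,432 − 9,190 = 2,242 kg; Δv = 377×9.80665×ln(5.099) = 3697.1×1.6290 ≈ 6023 m/s.
Stage 3: m₀ = 1,591 kg, m_f = 1,591 − 1,110 = 481 kg; Δv = 266×9.80665×ln(3.308) = 2608.6×1.1963 ≈ 3121 m/s.
Total Δv = 4597 + 6023 + 3121 = 13741 m/s.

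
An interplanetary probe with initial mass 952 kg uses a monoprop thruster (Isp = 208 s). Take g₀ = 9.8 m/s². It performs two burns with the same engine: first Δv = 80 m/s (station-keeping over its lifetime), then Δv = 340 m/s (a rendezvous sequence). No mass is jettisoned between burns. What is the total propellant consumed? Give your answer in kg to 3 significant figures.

total propellant consumed ≈ 177 kg

v_e = Isp · g₀ = 208 × 9.8 = 2038.4 m/s.
After the first burn: m = 952 × exp(−80/2038.4) = 952 × 0.96151 = 915.358 kg.
After the second burn: m = 915.358 × exp(−340/2038.4) = 915.358 × 0.84637 = 774.732 kg.
Total propellant = m₀ − m_final = 952 − 774.732 = 177.268 kg.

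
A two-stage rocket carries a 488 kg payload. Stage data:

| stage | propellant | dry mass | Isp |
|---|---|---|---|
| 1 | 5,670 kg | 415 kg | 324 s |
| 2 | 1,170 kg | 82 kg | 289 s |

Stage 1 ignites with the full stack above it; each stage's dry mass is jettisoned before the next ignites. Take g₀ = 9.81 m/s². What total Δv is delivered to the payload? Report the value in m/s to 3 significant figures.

Ignition mass of stage 1 = 5,670+415 + 1,170+82 + 488 = 7,825 kg.
Stage 1: m₀ = 7,825 kg, m_f = 7,825 − 5,670 = 2,155 kg; Δv = 324×9.81×ln(3.631) = 3178.4×1.2895 ≈ 4099 m/s.
Stage 2: m₀ = 1,740 kg, m_f = 1,740 − 1,170 = 570 kg; Δv = 289×9.81×ln(3.053) = 2835.1×1.1160 ≈ 3164 m/s.
Total Δv = 4099 + 3164 = 7263 m/s.

Δv ≈ 7260 m/s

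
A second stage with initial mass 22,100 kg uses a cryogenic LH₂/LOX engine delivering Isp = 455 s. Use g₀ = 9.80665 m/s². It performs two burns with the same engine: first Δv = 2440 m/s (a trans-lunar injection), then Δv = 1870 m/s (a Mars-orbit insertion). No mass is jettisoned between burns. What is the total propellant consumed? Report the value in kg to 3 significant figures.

total propellant consumed ≈ 13700 kg

v_e = Isp · g₀ = 455 × 9.80665 = 4462.0 m/s.
After the first burn: m = 22100 × exp(−2440/4462.0) = 22100 × 0.57878 = 12,791 kg.
After the second burn: m = 12,791 × exp(−1870/4462.0) = 12,791 × 0.65764 = 8,411.87 kg.
Total propellant = m₀ − m_final = 22100 − 8,411.87 = 13,688.13 kg.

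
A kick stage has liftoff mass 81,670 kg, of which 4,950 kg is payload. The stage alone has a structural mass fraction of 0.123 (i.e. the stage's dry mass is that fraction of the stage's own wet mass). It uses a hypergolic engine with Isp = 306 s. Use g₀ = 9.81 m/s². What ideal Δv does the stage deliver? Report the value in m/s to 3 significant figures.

Stage wet mass = m₀ − payload = 81,670 − 4,950 = 76,720 kg.
Stage dry mass = ε × stage wet mass = 0.123 × 76,720 = 9,436.56 kg.
Burnout mass m_f = stage dry + payload = 9,436.56 + 4,950 = 14,386.56 kg.
v_e = Isp · g₀ = 306 × 9.81 = 3001.9 m/s.
By the Tsiolkovsky rocket equation, Δv = v_e · ln(81,670/14,386.56) = 3001.9 × ln(5.677) = 3001.9 × 1.7364 ≈ 5212 m/s.

Δv ≈ 5210 m/s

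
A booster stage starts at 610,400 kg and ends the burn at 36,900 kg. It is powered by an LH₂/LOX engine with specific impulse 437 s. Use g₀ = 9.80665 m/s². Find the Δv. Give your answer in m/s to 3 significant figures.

v_e = Isp · g₀ = 437 × 9.80665 = 4285.5 m/s.
Δv = v_e · ln(m₀/m_f) = 4285.5 × ln(16.54) = 4285.5 × 2.8059 ≈ 12024.7 m/s.

Δv ≈ 12000 m/s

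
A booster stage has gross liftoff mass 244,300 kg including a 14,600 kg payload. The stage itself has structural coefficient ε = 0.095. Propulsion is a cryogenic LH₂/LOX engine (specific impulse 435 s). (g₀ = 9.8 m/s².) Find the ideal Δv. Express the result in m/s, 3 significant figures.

Δv ≈ 8110 m/s

Stage wet mass = m₀ − payload = 244,300 − 14,600 = 229,700 kg.
Stage dry mass = ε × stage wet mass = 0.095 × 229,700 = 21,821.5 kg.
Burnout mass m_f = stage dry + payload = 21,821.5 + 14,600 = 36,421.5 kg.
v_e = Isp · g₀ = 435 × 9.8 = 4263.0 m/s.
From the ideal rocket equation, Δv = v_e · ln(244,300/36,421.5) = 4263.0 × ln(6.708) = 4263.0 × 1.9032 ≈ 8114 m/s.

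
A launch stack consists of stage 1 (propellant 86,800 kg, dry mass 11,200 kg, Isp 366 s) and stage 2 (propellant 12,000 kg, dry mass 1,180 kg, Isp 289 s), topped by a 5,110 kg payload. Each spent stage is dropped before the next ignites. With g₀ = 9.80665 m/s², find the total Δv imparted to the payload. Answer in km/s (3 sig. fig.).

Ignition mass of stage 1 = 86,800+11,200 + 12,000+1,180 + 5,110 = 116,290 kg.
Stage 1: m₀ = 116,290 kg, m_f = 116,290 − 86,800 = 29,490 kg; Δv = 366×9.80665×ln(3.943) = 3589.2×1.3720 ≈ 4925 m/s.
Stage 2: m₀ = 18,290 kg, m_f = 18,290 − 12,000 = 6,290 kg; Δv = 289×9.80665×ln(2.908) = 2834.1×1.0674 ≈ 3025 m/s.
Total Δv = 4925 + 3025 = 7950 m/s.

Δv ≈ 7.95 km/s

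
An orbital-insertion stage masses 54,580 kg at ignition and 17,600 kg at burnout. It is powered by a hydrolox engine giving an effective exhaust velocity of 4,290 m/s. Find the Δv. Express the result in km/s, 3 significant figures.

By the Tsiolkovsky rocket equation, Δv = v_e · ln(m₀/m_f) = 4290.0 × ln(3.101) = 4290.0 × 1.1318 ≈ 4855.3 m/s.

Δv ≈ 4.86 km/s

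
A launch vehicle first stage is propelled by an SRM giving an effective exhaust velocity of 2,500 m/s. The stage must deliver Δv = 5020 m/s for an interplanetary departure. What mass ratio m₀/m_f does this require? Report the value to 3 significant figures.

mass ratio ≈ 7.45

m₀/m_f = exp(Δv / v_e) = exp(5020 / 2500.0) = exp(2.0080) = 7.4484.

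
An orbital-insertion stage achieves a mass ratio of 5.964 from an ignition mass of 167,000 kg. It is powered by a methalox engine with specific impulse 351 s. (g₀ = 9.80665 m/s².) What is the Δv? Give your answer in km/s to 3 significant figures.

Δv ≈ 6.15 km/s

v_e = Isp · g₀ = 351 × 9.80665 = 3442.1 m/s.
From the ideal rocket equation, Δv = v_e · ln(5.964) = 3442.1 × 1.7857 ≈ 6146.8 m/s.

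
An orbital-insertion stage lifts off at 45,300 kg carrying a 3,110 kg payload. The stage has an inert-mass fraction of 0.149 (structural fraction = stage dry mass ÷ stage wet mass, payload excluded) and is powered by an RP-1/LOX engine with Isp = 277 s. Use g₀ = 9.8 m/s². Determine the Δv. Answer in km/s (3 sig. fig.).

Δv ≈ 4.27 km/s

Stage wet mass = m₀ − payload = 45,300 − 3,110 = 42,190 kg.
Stage dry mass = ε × stage wet mass = 0.149 × 42,190 = 6,286.31 kg.
Burnout mass m_f = stage dry + payload = 6,286.31 + 3,110 = 9,396.31 kg.
v_e = Isp · g₀ = 277 × 9.8 = 2714.6 m/s.
Δv = v_e · ln(45,300/9,396.31) = 2714.6 × ln(4.821) = 2714.6 × 1.5730 ≈ 4270 m/s.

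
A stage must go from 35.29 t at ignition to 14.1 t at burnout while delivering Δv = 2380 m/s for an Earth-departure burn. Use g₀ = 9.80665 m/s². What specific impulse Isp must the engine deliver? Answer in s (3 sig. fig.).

Isp ≈ 265 s

ln(m₀/m_f) = ln(35290/14100) = ln(2.503) = 0.9174.
v_e = Δv / ln(m₀/m_f) = 2380 / 0.9174 = 2594.2 m/s.
Isp = v_e / g₀ = 2594.2 / 9.80665 = 264.5 s.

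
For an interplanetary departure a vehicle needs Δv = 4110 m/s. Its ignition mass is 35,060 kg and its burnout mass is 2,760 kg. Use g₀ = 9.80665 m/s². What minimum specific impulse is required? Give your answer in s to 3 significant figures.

Isp ≈ 165 s

ln(m₀/m_f) = ln(35060/2760) = ln(12.7) = 2.5418.
By the Tsiolkovsky rocket equation, v_e = Δv / ln(m₀/m_f) = 4110 / 2.5418 = 1616.9 m/s.
Isp = v_e / g₀ = 1616.9 / 9.80665 = 164.9 s.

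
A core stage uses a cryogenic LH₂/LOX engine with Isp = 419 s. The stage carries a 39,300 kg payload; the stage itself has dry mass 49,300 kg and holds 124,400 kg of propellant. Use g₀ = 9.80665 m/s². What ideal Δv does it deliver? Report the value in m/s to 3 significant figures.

Δv ≈ 3600 m/s

v_e = Isp · g₀ = 419 × 9.80665 = 4109.0 m/s.
m₀ = payload + dry + propellant = 39,300 + 49,300 + 124,400 = 213,000 kg.
m_f = payload + dry = 39,300 + 49,300 = 88,600 kg.
Δv = v_e · ln(m₀/m_f) = 4109.0 × ln(2.404) = 4109.0 × 0.8772 ≈ 3604.2 m/s.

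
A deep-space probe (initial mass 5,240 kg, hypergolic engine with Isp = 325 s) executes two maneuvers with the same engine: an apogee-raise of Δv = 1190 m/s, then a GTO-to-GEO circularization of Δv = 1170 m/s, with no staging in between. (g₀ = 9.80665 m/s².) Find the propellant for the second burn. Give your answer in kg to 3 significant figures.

v_e = Isp · g₀ = 325 × 9.80665 = 3187.2 m/s.
After the first burn: m = 5240 × exp(−1190/3187.2) = 5240 × 0.68841 = 3,607.27 kg.
After the second burn: m = 3,607.27 × exp(−1170/3187.2) = 3,607.27 × 0.69274 = 2,498.9 kg.
Second-burn propellant = 3,607.27 − 2,498.9 = 1,108.37 kg.

propellant for the second burn ≈ 1110 kg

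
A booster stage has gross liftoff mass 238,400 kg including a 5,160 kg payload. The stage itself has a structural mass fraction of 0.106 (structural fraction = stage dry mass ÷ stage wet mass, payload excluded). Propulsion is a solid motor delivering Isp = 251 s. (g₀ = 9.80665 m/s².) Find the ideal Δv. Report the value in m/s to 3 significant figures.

Stage wet mass = m₀ − payload = 238,400 − 5,160 = 233,240 kg.
Stage dry mass = ε × stage wet mass = 0.106 × 233,240 = 24,723.4 kg.
Burnout mass m_f = stage dry + payload = 24,723.4 + 5,160 = 29,883.4 kg.
v_e = Isp · g₀ = 251 × 9.80665 = 2461.5 m/s.
Δv = v_e · ln(238,400/29,883.4) = 2461.5 × ln(7.978) = 2461.5 × 2.0766 ≈ 5112 m/s.

Δv ≈ 5110 m/s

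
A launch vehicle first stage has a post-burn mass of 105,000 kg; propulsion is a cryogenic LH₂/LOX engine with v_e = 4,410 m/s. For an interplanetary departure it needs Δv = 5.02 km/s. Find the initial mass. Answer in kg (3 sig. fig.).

From the ideal rocket equation, m₀/m_f = exp(Δv / v_e) = exp(5020 / 4410.0) = exp(1.1383) = 3.1215.
m₀ = m_f × 3.1215 = 105,000 × 3.1215 = 327,758 kg.

initial mass ≈ 328000 kg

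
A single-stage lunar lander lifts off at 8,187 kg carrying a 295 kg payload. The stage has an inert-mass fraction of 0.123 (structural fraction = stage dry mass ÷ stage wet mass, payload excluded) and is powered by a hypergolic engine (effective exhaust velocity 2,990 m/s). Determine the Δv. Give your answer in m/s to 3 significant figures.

Δv ≈ 5580 m/s

Stage wet mass = m₀ − payload = 8,187 − 295 = 7,892 kg.
Stage dry mass = ε × stage wet mass = 0.123 × 7,892 = 970.716 kg.
Burnout mass m_f = stage dry + payload = 970.716 + 295 = 1,265.716 kg.
Rocket equation: Δv = v_e · ln(8,187/1,265.716) = 2990.0 × ln(6.468) = 2990.0 × 1.8669 ≈ 5582 m/s.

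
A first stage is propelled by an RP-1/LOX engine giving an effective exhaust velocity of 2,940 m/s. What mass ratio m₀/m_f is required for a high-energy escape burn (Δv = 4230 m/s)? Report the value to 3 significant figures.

From the ideal rocket equation, m₀/m_f = exp(Δv / v_e) = exp(4230 / 2940.0) = exp(1.4388) = 4.2155.

mass ratio ≈ 4.22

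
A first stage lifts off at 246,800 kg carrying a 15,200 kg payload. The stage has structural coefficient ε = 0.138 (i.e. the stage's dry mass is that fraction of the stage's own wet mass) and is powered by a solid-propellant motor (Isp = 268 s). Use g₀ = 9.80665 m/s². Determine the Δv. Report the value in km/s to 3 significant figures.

Δv ≈ 4.35 km/s

Stage wet mass = m₀ − payload = 246,800 − 15,200 = 231,600 kg.
Stage dry mass = ε × stage wet mass = 0.138 × 231,600 = 31,960.8 kg.
Burnout mass m_f = stage dry + payload = 31,960.8 + 15,200 = 47,160.8 kg.
v_e = Isp · g₀ = 268 × 9.80665 = 2628.2 m/s.
Rocket equation: Δv = v_e · ln(246,800/47,160.8) = 2628.2 × ln(5.233) = 2628.2 × 1.6550 ≈ 4350 m/s.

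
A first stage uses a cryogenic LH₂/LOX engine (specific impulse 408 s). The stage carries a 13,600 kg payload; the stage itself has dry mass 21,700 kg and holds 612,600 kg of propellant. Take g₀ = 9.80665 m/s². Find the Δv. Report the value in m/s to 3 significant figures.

Δv ≈ 11600 m/s

v_e = Isp · g₀ = 408 × 9.80665 = 4001.1 m/s.
m₀ = payload + dry + propellant = 13,600 + 21,700 + 612,600 = 647,900 kg.
m_f = payload + dry = 13,600 + 21,700 = 35,300 kg.
Rocket equation: Δv = v_e · ln(m₀/m_f) = 4001.1 × ln(18.35) = 4001.1 × 2.9099 ≈ 11642.7 m/s.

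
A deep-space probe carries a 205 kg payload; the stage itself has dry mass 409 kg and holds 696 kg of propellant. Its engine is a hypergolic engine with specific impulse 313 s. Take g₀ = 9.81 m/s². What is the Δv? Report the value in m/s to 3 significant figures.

Δv ≈ 2330 m/s

v_e = Isp · g₀ = 313 × 9.81 = 3070.5 m/s.
m₀ = payload + dry + propellant = 205 + 409 + 696 = 1,310 kg.
m_f = payload + dry = 205 + 409 = 614 kg.
Rocket equation: Δv = v_e · ln(m₀/m_f) = 3070.5 × ln(2.134) = 3070.5 × 0.7578 ≈ 2326.8 m/s.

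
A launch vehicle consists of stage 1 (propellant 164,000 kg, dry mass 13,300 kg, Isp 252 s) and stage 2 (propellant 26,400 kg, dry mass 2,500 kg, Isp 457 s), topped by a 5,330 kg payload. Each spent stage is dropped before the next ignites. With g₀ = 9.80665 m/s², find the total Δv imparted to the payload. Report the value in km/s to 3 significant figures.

Ignition mass of stage 1 = 164,000+13,300 + 26,400+2,500 + 5,330 = 211,530 kg.
Stage 1: m₀ = 211,530 kg, m_f = 211,530 − 164,000 = 47,530 kg; Δv = 252×9.80665×ln(4.45) = 2471.3×1.4930 ≈ 3690 m/s.
Stage 2: m₀ = 34,230 kg, m_f = 34,230 − 26,400 = 7,830 kg; Δv = 457×9.80665×ln(4.372) = 4481.6×1.4751 ≈ 6611 m/s.
Total Δv = 3690 + 6611 = 10301 m/s.

Δv ≈ 10.3 km/s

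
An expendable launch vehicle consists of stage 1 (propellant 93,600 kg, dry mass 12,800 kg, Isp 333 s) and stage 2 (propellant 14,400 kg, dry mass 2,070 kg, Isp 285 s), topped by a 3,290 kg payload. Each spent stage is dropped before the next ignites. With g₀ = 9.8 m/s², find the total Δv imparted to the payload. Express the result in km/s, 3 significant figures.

Ignition mass of stage 1 = 93,600+12,800 + 14,400+2,070 + 3,290 = 126,160 kg.
Stage 1: m₀ = 126,160 kg, m_f = 126,160 − 93,600 = 32,560 kg; Δv = 333×9.8×ln(3.875) = 3263.4×1.3545 ≈ 4420 m/s.
Stage 2: m₀ = 19,760 kg, m_f = 19,760 − 14,400 = 5,360 kg; Δv = 285×9.8×ln(3.687) = 2793.0×1.3047 ≈ 3644 m/s.
Total Δv = 4420 + 3644 = 8064 m/s.

Δv ≈ 8.06 km/s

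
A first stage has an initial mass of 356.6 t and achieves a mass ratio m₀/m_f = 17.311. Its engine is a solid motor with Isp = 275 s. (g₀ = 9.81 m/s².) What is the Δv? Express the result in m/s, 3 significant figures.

v_e = Isp · g₀ = 275 × 9.81 = 2697.8 m/s.
Δv = v_e · ln(17.311) = 2697.8 × 2.8513 ≈ 7692.2 m/s.

Δv ≈ 7690 m/s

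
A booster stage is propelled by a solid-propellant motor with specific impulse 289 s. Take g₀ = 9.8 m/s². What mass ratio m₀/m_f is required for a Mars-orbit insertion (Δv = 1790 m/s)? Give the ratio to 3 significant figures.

v_e = Isp · g₀ = 289 × 9.8 = 2832.2 m/s.
By the Tsiolkovsky rocket equation, m₀/m_f = exp(Δv / v_e) = exp(1790 / 2832.2) = exp(0.6320) = 1.8814.

mass ratio ≈ 1.88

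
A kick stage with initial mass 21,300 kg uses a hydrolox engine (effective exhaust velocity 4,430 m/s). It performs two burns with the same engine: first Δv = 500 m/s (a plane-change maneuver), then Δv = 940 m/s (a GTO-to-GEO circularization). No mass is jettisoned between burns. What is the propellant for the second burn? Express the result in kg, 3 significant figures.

After the first burn: m = 21300 × exp(−500/4430.0) = 21300 × 0.89327 = 19,026.7 kg.
After the second burn: m = 19,026.7 × exp(−940/4430.0) = 19,026.7 × 0.80881 = 15,389 kg.
Second-burn propellant = 19,026.7 − 15,389 = 3,637.7 kg.

propellant for the second burn ≈ 3640 kg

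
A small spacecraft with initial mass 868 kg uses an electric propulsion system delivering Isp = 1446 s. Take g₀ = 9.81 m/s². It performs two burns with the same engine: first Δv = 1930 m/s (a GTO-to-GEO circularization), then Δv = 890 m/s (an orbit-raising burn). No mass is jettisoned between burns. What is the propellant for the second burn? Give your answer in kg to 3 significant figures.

propellant for the second burn ≈ 46.1 kg

v_e = Isp · g₀ = 1446 × 9.81 = 14185.3 m/s.
After the first burn: m = 868 × exp(−1930/14185.3) = 868 × 0.87279 = 757.582 kg.
After the second burn: m = 757.582 × exp(−890/14185.3) = 757.582 × 0.93919 = 711.513 kg.
Second-burn propellant = 757.582 − 711.513 = 46.069 kg.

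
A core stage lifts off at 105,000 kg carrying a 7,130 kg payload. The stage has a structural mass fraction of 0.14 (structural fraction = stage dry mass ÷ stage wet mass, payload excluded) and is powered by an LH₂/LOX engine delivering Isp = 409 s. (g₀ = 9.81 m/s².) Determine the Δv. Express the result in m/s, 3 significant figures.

Stage wet mass = m₀ − payload = 105,000 − 7,130 = 97,870 kg.
Stage dry mass = ε × stage wet mass = 0.14 × 97,870 = 13,701.8 kg.
Burnout mass m_f = stage dry + payload = 13,701.8 + 7,130 = 20,831.8 kg.
v_e = Isp · g₀ = 409 × 9.81 = 4012.3 m/s.
By the Tsiolkovsky rocket equation, Δv = v_e · ln(105,000/20,831.8) = 4012.3 × ln(5.04) = 4012.3 × 1.6175 ≈ 6490 m/s.

Δv ≈ 6490 m/s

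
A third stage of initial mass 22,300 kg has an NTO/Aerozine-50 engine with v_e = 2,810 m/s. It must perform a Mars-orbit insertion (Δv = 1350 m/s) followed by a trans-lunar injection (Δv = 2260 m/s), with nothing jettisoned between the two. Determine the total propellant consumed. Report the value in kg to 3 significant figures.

After the first burn: m = 22300 × exp(−1350/2810.0) = 22300 × 0.61852 = 13,793 kg.
After the second burn: m = 13,793 × exp(−2260/2810.0) = 13,793 × 0.44741 = 6,171.13 kg.
Total propellant = m₀ − m_final = 22300 − 6,171.13 = 16,128.87 kg.

total propellant consumed ≈ 16100 kg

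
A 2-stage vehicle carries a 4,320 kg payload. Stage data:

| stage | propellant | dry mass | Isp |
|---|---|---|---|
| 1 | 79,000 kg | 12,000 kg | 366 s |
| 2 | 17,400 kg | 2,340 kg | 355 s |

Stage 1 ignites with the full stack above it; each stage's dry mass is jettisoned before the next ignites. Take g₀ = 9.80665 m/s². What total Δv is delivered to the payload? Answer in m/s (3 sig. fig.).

Δv ≈ 8640 m/s

Ignition mass of stage 1 = 79,000+12,000 + 17,400+2,340 + 4,320 = 115,060 kg.
Stage 1: m₀ = 115,060 kg, m_f = 115,060 − 79,000 = 36,060 kg; Δv = 366×9.80665×ln(3.191) = 3589.2×1.1603 ≈ 4164 m/s.
Stage 2: m₀ = 24,060 kg, m_f = 24,060 − 17,400 = 6,660 kg; Δv = 355×9.80665×ln(3.613) = 3481.4×1.2844 ≈ 4472 m/s.
Total Δv = 4164 + 4472 = 8636 m/s.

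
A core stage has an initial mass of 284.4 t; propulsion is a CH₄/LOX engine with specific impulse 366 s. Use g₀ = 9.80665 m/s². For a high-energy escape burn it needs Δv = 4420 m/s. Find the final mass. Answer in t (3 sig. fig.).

final mass ≈ 83.0 t

v_e = Isp · g₀ = 366 × 9.80665 = 3589.2 m/s.
Using Δv = v_e ln(m₀/m_f): m₀/m_f = exp(Δv / v_e) = exp(4420 / 3589.2) = exp(1.2315) = 3.4262.
m_f = m₀ / 3.4262 = 284.4 / 3.4262 = 83.0074 t.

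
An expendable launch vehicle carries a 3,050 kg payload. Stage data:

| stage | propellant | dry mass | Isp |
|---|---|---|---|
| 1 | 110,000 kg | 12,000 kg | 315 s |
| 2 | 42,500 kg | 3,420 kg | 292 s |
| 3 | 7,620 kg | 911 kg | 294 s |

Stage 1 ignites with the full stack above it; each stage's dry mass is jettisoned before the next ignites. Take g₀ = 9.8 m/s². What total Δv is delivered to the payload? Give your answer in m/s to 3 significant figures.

Δv ≈ 9870 m/s

Ignition mass of stage 1 = 110,000+12,000 + 42,500+3,420 + 7,620+911 + 3,050 = 179,501 kg.
Stage 1: m₀ = 179,501 kg, m_f = 179,501 − 110,000 = 69,501 kg; Δv = 315×9.8×ln(2.583) = 3087.0×0.9488 ≈ 2929 m/s.
Stage 2: m₀ = 57,501 kg, m_f = 57,501 − 42,500 = 15,001 kg; Δv = 292×9.8×ln(3.833) = 2861.6×1.3437 ≈ 3845 m/s.
Stage 3: m₀ = 11,581 kg, m_f = 11,581 − 7,620 = 3,961 kg; Δv = 294×9.8×ln(2.924) = 2881.2×1.0729 ≈ 3091 m/s.
Total Δv = 2929 + 3845 + 3091 = 9865 m/s.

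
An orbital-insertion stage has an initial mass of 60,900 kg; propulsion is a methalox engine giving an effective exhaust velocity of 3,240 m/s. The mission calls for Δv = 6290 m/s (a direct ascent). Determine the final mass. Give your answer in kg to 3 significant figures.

By the Tsiolkovsky rocket equation, m₀/m_f = exp(Δv / v_e) = exp(6290 / 3240.0) = exp(1.9414) = 6.9682.
m_f = m₀ / 6.9682 = 60,900 / 6.9682 = 8,739.7 kg.

final mass ≈ 8740 kg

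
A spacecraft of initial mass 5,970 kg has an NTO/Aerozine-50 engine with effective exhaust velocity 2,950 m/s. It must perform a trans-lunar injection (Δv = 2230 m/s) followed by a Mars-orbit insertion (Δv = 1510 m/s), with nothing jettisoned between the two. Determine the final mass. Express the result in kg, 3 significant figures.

final mass ≈ 1680 kg

After the first burn: m = 5970 × exp(−2230/2950.0) = 5970 × 0.46957 = 2,803.33 kg.
After the second burn: m = 2,803.33 × exp(−1510/2950.0) = 2,803.33 × 0.59938 = 1,680.26 kg.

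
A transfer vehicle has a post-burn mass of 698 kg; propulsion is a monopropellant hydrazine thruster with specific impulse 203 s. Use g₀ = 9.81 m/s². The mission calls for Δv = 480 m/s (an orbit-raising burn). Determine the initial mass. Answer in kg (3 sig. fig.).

v_e = Isp · g₀ = 203 × 9.81 = 1991.4 m/s.
By the Tsiolkovsky rocket equation, m₀/m_f = exp(Δv / v_e) = exp(480 / 1991.4) = exp(0.2410) = 1.2726.
m₀ = m_f × 1.2726 = 698 × 1.2726 = 888.275 kg.

initial mass ≈ 888 kg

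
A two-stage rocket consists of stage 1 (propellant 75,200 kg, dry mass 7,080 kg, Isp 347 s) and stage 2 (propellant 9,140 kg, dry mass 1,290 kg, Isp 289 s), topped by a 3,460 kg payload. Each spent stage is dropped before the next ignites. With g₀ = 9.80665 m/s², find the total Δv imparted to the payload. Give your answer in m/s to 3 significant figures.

Δv ≈ 8220 m/s

Ignition mass of stage 1 = 75,200+7,080 + 9,140+1,290 + 3,460 = 96,170 kg.
Stage 1: m₀ = 96,170 kg, m_f = 96,170 − 75,200 = 20,970 kg; Δv = 347×9.80665×ln(4.586) = 3402.9×1.5230 ≈ 5183 m/s.
Stage 2: m₀ = 13,890 kg, m_f = 13,890 − 9,140 = 4,750 kg; Δv = 289×9.80665×ln(2.924) = 2834.1×1.0730 ≈ 3041 m/s.
Total Δv = 5183 + 3041 = 8224 m/s.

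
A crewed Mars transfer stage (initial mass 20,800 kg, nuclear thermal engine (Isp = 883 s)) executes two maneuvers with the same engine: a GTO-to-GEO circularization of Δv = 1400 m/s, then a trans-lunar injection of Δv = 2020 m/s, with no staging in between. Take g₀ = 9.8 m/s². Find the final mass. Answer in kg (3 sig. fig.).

final mass ≈ 14000 kg

v_e = Isp · g₀ = 883 × 9.8 = 8653.4 m/s.
After the first burn: m = 20800 × exp(−1400/8653.4) = 20800 × 0.85062 = 17,692.9 kg.
After the second burn: m = 17,692.9 × exp(−2020/8653.4) = 17,692.9 × 0.79181 = 14,009.4 kg.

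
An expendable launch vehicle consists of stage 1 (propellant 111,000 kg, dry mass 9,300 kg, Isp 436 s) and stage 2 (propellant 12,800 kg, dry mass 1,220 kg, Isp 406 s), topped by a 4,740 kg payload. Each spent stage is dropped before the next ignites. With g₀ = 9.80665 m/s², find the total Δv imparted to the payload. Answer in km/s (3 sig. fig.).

Δv ≈ 11.4 km/s

Ignition mass of stage 1 = 111,000+9,300 + 12,800+1,220 + 4,740 = 139,060 kg.
Stage 1: m₀ = 139,060 kg, m_f = 139,060 − 111,000 = 28,060 kg; Δv = 436×9.80665×ln(4.956) = 4275.7×1.6006 ≈ 6844 m/s.
Stage 2: m₀ = 18,760 kg, m_f = 18,760 − 12,800 = 5,960 kg; Δv = 406×9.80665×ln(3.148) = 3981.5×1.1467 ≈ 4565 m/s.
Total Δv = 6844 + 4565 = 11409 m/s.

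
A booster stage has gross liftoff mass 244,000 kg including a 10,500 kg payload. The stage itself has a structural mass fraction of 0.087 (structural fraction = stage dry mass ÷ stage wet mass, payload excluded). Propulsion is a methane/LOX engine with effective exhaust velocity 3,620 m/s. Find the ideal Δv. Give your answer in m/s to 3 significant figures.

Stage wet mass = m₀ − payload = 244,000 − 10,500 = 233,500 kg.
Stage dry mass = ε × stage wet mass = 0.087 × 233,500 = 20,314.5 kg.
Burnout mass m_f = stage dry + payload = 20,314.5 + 10,500 = 30,814.5 kg.
By the Tsiolkovsky rocket equation, Δv = v_e · ln(244,000/30,814.5) = 3620.0 × ln(7.918) = 3620.0 × 2.0692 ≈ 7490 m/s.

Δv ≈ 7490 m/s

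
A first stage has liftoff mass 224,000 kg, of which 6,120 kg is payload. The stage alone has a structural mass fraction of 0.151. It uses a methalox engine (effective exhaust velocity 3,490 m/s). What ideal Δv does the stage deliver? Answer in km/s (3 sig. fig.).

Stage wet mass = m₀ − payload = 224,000 − 6,120 = 217,880 kg.
Stage dry mass = ε × stage wet mass = 0.151 × 217,880 = 32,899.9 kg.
Burnout mass m_f = stage dry + payload = 32,899.9 + 6,120 = 39,019.9 kg.
From the ideal rocket equation, Δv = v_e · ln(224,000/39,019.9) = 3490.0 × ln(5.741) = 3490.0 × 1.7476 ≈ 6099 m/s.

Δv ≈ 6.10 km/s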